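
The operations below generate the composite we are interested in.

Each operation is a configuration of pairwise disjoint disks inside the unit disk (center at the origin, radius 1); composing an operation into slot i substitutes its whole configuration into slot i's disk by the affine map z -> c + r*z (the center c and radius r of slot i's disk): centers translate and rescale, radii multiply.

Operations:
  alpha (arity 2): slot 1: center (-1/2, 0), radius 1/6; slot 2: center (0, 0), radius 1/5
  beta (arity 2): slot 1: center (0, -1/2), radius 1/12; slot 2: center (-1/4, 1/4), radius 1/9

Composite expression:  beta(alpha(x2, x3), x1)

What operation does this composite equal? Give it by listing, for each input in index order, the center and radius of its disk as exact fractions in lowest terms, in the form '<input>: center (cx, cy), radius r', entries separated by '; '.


Follow each x-input down from beta: c' goes to c + r*c', radius to r*r'.
input x2: composing its 2 substitution steps yields center (-1/24, -1/2), radius 1/72
input x3: composing its 2 substitution steps yields center (0, -1/2), radius 1/60
input x1: composing its 1 substitution step yields center (-1/4, 1/4), radius 1/9

x1: center (-1/4, 1/4), radius 1/9; x2: center (-1/24, -1/2), radius 1/72; x3: center (0, -1/2), radius 1/60


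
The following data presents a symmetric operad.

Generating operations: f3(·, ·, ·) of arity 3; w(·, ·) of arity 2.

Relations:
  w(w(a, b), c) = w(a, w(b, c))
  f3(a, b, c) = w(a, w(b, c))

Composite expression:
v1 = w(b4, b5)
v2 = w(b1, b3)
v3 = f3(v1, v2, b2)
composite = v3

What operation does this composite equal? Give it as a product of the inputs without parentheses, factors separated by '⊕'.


Associativity of f3 dissolves the nesting; only the b-input order survives.
w(b4, b5) collapses to b4 ⊕ b5
w(b1, b3) collapses to b1 ⊕ b3
f3(w(b4, b5), w(b1, b3), b2) collapses to b4 ⊕ b5 ⊕ b1 ⊕ b3 ⊕ b2

b4 ⊕ b5 ⊕ b1 ⊕ b3 ⊕ b2


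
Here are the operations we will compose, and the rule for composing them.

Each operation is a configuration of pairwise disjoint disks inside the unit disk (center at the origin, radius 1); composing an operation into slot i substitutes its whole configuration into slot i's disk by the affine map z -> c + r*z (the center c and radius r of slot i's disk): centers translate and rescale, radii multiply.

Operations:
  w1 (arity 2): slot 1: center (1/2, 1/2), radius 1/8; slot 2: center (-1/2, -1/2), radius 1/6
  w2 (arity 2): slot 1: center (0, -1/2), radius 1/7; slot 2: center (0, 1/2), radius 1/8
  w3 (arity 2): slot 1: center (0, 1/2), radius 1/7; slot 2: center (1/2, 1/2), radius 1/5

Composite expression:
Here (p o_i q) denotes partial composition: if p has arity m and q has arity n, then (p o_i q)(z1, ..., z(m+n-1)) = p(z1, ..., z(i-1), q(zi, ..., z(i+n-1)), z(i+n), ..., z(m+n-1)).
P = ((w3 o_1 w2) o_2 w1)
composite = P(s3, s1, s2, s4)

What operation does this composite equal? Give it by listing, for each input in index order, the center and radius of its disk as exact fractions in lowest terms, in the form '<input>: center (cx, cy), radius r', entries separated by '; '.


s1: center (1/112, 65/112), radius 1/448; s2: center (-1/112, 9/16), radius 1/336; s3: center (0, 3/7), radius 1/49; s4: center (1/2, 1/2), radius 1/5

Below w3, radii multiply path by path; the s-disk centers shift.
s3 passes through 2 substitutions, ending at center (0, 3/7), radius 1/49
s1 passes through 3 substitutions, ending at center (1/112, 65/112), radius 1/448
s2 passes through 3 substitutions, ending at center (-1/112, 9/16), radius 1/336
s4 passes through 1 substitution, ending at center (1/2, 1/2), radius 1/5


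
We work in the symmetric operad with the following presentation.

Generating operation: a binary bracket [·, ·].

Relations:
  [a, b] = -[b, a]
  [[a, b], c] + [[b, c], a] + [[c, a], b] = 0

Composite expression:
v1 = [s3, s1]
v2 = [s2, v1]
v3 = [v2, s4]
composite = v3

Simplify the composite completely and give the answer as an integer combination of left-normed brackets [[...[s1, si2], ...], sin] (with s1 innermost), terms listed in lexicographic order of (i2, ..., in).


[[[s1, s3], s2], s4]


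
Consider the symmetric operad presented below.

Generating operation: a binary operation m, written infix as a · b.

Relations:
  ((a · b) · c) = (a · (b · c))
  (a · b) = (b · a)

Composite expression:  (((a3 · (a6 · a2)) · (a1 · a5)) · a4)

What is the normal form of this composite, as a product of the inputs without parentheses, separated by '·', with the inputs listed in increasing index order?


a1 · a2 · a3 · a4 · a5 · a6

Shape and order are irrelevant to m; the a-input set decides.
(a6 · a2) spells out as a6 · a2
(a3 · (a6 · a2)) spells out as a3 · a6 · a2
(a1 · a5) spells out as a1 · a5
((a3 · (a6 · a2)) · (a1 · a5)) spells out as a3 · a6 · a2 · a1 · a5
(((a3 · (a6 · a2)) · (a1 · a5)) · a4) spells out as a3 · a6 · a2 · a1 · a5 · a4
reordering the factors by index: a1 · a2 · a3 · a4 · a5 · a6


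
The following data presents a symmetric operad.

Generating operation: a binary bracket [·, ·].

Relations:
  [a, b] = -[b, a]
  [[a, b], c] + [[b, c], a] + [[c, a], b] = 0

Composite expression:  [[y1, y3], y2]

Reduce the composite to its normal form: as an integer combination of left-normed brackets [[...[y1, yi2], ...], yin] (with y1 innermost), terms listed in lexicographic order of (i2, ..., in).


[[y1, y3], y2]


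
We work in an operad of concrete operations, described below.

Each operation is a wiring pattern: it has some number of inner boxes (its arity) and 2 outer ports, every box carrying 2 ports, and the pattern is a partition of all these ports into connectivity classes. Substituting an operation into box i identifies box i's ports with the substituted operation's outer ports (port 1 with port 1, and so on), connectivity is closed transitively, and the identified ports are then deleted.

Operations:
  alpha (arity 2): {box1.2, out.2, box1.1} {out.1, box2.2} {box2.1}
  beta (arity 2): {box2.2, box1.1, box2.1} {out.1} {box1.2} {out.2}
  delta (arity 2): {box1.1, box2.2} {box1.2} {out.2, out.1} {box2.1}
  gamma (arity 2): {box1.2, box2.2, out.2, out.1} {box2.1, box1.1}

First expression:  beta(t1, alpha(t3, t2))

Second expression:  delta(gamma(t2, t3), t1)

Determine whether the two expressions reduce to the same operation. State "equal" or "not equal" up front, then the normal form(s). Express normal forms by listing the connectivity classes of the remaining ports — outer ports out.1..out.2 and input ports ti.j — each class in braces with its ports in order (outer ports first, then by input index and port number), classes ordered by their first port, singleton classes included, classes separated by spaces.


not equal; first: {out.1} {out.2} {t1.1, t2.2, t3.1, t3.2} {t1.2} {t2.1}; second: {out.1, out.2} {t1.1} {t1.2, t2.2, t3.2} {t2.1, t3.1}

Normal form of the first expression: {out.1} {out.2} {t1.1, t2.2, t3.1, t3.2} {t1.2} {t2.1}
Normal form of the second expression: {out.1, out.2} {t1.1} {t1.2, t2.2, t3.2} {t2.1, t3.1}
The forms do not match — not equal.


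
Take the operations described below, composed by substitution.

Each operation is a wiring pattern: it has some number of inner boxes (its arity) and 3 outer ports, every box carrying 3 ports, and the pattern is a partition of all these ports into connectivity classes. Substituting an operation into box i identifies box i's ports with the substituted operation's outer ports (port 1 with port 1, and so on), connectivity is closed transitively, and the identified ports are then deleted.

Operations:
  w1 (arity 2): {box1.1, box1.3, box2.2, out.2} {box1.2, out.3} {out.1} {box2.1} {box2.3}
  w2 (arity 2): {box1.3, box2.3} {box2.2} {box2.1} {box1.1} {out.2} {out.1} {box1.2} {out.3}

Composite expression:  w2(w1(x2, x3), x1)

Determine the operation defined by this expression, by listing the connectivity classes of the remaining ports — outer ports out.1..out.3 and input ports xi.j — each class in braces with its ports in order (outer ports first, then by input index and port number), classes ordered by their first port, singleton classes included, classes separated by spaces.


{out.1} {out.2} {out.3} {x1.1} {x1.2} {x1.3, x2.2} {x2.1, x2.3, x3.2} {x3.1} {x3.3}


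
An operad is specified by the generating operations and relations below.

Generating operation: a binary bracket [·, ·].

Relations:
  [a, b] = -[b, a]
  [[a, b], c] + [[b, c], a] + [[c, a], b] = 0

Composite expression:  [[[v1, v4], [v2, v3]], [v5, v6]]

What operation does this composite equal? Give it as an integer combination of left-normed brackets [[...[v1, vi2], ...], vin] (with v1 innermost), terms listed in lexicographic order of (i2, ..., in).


Left-normed coefficients sit on the v1-initial expansion words.
Composite bracket: [[[v1, v4], [v2, v3]], [v5, v6]]
Full expansion: 32 signed words from ab - ba (2^5 = 32).
Coefficients come from the v1-initial words:
  sign of v1v4v2v3v5v6 is +1, so it contributes +[[[[[v1, v4], v2], v3], v5], v6]
  sign of v1v4v2v3v6v5 is -1, so it contributes -[[[[[v1, v4], v2], v3], v6], v5]
  sign of v1v4v3v2v5v6 is -1, so it contributes -[[[[[v1, v4], v3], v2], v5], v6]
  sign of v1v4v3v2v6v5 is +1, so it contributes +[[[[[v1, v4], v3], v2], v6], v5]

[[[[[v1, v4], v2], v3], v5], v6] - [[[[[v1, v4], v2], v3], v6], v5] - [[[[[v1, v4], v3], v2], v5], v6] + [[[[[v1, v4], v3], v2], v6], v5]


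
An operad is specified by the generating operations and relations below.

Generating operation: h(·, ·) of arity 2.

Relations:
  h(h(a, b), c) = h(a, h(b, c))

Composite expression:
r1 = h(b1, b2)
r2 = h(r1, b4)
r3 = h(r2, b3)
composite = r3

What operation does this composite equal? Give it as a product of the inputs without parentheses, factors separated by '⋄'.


b1 ⋄ b2 ⋄ b4 ⋄ b3

All parenthesizations of h agree; list the b-inputs left to right.
h(b1, b2) unparenthesizes to b1 ⋄ b2
h(h(b1, b2), b4) unparenthesizes to b1 ⋄ b2 ⋄ b4
h(h(h(b1, b2), b4), b3) unparenthesizes to b1 ⋄ b2 ⋄ b4 ⋄ b3


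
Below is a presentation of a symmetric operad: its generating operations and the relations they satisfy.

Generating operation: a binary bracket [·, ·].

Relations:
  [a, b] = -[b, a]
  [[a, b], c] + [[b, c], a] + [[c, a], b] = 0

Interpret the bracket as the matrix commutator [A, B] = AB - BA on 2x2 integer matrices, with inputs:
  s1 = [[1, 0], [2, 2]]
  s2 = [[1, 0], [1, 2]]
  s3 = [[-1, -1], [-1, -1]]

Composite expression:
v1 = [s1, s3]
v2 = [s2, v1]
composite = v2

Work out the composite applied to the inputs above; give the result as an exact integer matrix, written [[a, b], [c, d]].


[s1, s3] = [[2, 1], [-1, -2]]
[s2, [s1, s3]] = [[-1, -1], [3, 1]]

[[-1, -1], [3, 1]]


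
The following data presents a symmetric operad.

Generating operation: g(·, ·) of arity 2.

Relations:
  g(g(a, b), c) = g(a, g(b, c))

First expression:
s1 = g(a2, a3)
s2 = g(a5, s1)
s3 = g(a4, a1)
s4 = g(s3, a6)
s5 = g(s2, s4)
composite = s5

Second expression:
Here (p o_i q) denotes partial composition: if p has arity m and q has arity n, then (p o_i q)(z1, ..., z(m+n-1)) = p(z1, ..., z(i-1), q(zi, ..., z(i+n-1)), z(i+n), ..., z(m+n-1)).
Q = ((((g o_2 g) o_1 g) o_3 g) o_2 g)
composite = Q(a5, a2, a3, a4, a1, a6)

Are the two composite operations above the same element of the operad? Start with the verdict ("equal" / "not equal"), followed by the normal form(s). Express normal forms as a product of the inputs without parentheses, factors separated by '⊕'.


The first composite normalizes to a5 ⊕ a2 ⊕ a3 ⊕ a4 ⊕ a1 ⊕ a6
The second composite normalizes to a5 ⊕ a2 ⊕ a3 ⊕ a4 ⊕ a1 ⊕ a6
The forms coincide; equal.

equal: each reduces to a5 ⊕ a2 ⊕ a3 ⊕ a4 ⊕ a1 ⊕ a6


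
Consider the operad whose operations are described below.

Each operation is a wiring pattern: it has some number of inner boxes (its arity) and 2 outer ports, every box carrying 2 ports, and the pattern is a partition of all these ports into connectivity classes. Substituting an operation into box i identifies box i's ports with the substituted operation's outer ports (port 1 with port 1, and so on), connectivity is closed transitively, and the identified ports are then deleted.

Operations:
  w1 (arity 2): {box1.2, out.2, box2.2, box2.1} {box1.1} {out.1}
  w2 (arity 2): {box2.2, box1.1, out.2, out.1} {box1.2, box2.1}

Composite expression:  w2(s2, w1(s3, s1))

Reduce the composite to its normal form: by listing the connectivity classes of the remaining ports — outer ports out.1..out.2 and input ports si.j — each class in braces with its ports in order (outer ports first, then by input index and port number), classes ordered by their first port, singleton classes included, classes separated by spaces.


Substituting into w2 glues patterns; closure does the rest.
after w1, the pattern on (s3, s1) reads {out.1} {out.2, s1.1, s1.2, s3.2} {s3.1} (out.j = its outer ports)
after w2, the pattern on (s2, s3, s1) reads {out.1, out.2, s1.1, s1.2, s2.1, s3.2} {s2.2} {s3.1} (out.j = its outer ports)

{out.1, out.2, s1.1, s1.2, s2.1, s3.2} {s2.2} {s3.1}


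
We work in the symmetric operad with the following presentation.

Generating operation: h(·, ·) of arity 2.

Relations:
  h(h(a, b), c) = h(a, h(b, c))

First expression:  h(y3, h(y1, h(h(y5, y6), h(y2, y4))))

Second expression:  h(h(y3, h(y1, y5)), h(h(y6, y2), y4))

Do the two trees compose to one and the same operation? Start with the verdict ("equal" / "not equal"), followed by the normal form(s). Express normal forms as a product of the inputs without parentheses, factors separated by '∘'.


The first composite normalizes to y3 ∘ y1 ∘ y5 ∘ y6 ∘ y2 ∘ y4
The second composite normalizes to y3 ∘ y1 ∘ y5 ∘ y6 ∘ y2 ∘ y4
The normal forms match — equal.

equal — both sides give y3 ∘ y1 ∘ y5 ∘ y6 ∘ y2 ∘ y4


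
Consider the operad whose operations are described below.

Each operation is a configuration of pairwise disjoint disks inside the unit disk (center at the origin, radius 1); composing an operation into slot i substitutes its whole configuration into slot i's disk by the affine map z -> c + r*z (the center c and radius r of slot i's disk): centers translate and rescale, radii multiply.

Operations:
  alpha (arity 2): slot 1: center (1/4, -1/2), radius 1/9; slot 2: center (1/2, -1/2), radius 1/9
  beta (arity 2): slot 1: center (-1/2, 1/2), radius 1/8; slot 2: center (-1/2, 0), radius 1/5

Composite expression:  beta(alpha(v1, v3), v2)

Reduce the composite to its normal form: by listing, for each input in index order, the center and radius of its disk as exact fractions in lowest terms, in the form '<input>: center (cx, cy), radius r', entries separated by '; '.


v1: center (-15/32, 7/16), radius 1/72; v2: center (-1/2, 0), radius 1/5; v3: center (-7/16, 7/16), radius 1/72

Follow each v-input down from beta: c' goes to c + r*c', radius to r*r'.
v1: after 2 affine steps, its disk has center (-15/32, 7/16), radius 1/72
v3: after 2 affine steps, its disk has center (-7/16, 7/16), radius 1/72
v2: after 1 affine step, its disk has center (-1/2, 0), radius 1/5


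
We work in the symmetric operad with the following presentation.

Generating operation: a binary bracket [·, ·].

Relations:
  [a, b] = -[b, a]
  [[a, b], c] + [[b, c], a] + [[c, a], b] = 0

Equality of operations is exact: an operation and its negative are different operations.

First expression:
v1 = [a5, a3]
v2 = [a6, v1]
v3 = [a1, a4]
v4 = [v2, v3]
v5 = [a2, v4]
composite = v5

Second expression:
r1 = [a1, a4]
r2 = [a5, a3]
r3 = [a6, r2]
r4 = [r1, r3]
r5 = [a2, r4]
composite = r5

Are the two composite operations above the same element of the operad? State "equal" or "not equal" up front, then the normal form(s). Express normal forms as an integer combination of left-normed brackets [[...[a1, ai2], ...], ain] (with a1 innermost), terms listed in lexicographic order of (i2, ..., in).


The first composite normalizes to [[[[[a1, a4], a3], a5], a6], a2] - [[[[[a1, a4], a5], a3], a6], a2] - [[[[[a1, a4], a6], a3], a5], a2] + [[[[[a1, a4], a6], a5], a3], a2]
The second composite normalizes to -[[[[[a1, a4], a3], a5], a6], a2] + [[[[[a1, a4], a5], a3], a6], a2] + [[[[[a1, a4], a6], a3], a5], a2] - [[[[[a1, a4], a6], a5], a3], a2]
They disagree, so not equal.

not equal: they reduce to [[[[[a1, a4], a3], a5], a6], a2] - [[[[[a1, a4], a5], a3], a6], a2] - [[[[[a1, a4], a6], a3], a5], a2] + [[[[[a1, a4], a6], a5], a3], a2] and -[[[[[a1, a4], a3], a5], a6], a2] + [[[[[a1, a4], a5], a3], a6], a2] + [[[[[a1, a4], a6], a3], a5], a2] - [[[[[a1, a4], a6], a5], a3], a2]


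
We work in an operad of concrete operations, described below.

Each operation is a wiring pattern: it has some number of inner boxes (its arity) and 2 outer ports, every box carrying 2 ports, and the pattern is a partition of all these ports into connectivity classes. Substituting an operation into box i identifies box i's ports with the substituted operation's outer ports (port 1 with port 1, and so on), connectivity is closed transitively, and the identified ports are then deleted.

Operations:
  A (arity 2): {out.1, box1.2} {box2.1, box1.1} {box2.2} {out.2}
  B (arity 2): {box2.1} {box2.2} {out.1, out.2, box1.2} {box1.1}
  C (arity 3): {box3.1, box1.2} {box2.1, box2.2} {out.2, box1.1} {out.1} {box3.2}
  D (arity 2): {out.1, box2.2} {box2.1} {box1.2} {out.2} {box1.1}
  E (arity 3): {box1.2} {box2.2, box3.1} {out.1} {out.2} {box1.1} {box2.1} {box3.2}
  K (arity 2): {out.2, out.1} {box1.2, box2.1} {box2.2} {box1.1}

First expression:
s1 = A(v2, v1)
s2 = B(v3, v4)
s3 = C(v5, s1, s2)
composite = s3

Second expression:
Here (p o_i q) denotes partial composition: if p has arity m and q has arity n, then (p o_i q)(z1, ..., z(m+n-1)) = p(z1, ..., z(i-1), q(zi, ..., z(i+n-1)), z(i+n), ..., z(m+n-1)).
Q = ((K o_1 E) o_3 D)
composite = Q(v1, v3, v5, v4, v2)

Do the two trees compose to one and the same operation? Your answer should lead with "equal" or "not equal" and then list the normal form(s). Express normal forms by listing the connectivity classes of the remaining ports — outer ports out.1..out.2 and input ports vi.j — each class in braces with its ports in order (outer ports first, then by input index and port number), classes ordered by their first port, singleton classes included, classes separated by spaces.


not equal — first {out.1} {out.2, v5.1} {v1.1, v2.1} {v1.2} {v2.2} {v3.1} {v3.2, v5.2} {v4.1} {v4.2}, second {out.1, out.2} {v1.1} {v1.2} {v2.1} {v2.2} {v3.1} {v3.2, v4.2} {v4.1} {v5.1} {v5.2}


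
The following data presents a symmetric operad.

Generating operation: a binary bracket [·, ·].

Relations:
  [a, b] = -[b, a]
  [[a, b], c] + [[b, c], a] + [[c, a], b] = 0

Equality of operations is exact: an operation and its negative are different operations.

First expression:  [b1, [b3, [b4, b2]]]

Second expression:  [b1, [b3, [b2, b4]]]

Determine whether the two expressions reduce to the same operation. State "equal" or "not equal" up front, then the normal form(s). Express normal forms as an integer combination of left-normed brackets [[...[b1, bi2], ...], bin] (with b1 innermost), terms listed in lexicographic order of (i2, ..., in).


not equal; the first gives [[[b1, b2], b4], b3] - [[[b1, b3], b2], b4] + [[[b1, b3], b4], b2] - [[[b1, b4], b2], b3] and the second -[[[b1, b2], b4], b3] + [[[b1, b3], b2], b4] - [[[b1, b3], b4], b2] + [[[b1, b4], b2], b3]

The first composite normalizes to [[[b1, b2], b4], b3] - [[[b1, b3], b2], b4] + [[[b1, b3], b4], b2] - [[[b1, b4], b2], b3]
The second composite normalizes to -[[[b1, b2], b4], b3] + [[[b1, b3], b2], b4] - [[[b1, b3], b4], b2] + [[[b1, b4], b2], b3]
No match — not equal.


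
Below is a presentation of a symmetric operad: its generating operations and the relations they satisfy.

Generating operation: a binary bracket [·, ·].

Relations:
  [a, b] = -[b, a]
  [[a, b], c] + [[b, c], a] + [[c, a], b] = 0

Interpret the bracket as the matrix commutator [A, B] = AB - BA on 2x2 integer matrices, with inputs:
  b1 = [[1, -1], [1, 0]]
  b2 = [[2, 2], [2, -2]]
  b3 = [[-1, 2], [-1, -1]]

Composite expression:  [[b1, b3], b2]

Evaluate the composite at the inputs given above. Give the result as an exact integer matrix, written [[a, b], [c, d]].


[b1, b3] = [[-1, 2], [1, 1]]
[[b1, b3], b2] = [[2, -12], [8, -2]]

[[2, -12], [8, -2]]


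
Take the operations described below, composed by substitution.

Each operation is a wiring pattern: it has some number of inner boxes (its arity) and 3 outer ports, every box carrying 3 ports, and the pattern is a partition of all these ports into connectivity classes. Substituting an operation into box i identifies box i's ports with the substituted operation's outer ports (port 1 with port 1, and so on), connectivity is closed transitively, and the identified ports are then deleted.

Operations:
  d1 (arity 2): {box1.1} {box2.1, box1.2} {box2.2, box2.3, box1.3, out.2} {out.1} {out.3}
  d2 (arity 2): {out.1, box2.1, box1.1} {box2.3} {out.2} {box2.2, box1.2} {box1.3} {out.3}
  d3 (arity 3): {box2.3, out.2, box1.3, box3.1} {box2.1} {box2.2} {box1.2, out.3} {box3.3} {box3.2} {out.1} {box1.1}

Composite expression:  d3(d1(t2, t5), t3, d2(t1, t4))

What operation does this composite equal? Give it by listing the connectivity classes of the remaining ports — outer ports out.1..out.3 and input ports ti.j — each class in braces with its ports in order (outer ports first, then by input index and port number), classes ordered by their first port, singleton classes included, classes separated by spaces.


{out.1} {out.2, t1.1, t3.3, t4.1} {out.3, t2.3, t5.2, t5.3} {t1.2, t4.2} {t1.3} {t2.1} {t2.2, t5.1} {t3.1} {t3.2} {t4.3}


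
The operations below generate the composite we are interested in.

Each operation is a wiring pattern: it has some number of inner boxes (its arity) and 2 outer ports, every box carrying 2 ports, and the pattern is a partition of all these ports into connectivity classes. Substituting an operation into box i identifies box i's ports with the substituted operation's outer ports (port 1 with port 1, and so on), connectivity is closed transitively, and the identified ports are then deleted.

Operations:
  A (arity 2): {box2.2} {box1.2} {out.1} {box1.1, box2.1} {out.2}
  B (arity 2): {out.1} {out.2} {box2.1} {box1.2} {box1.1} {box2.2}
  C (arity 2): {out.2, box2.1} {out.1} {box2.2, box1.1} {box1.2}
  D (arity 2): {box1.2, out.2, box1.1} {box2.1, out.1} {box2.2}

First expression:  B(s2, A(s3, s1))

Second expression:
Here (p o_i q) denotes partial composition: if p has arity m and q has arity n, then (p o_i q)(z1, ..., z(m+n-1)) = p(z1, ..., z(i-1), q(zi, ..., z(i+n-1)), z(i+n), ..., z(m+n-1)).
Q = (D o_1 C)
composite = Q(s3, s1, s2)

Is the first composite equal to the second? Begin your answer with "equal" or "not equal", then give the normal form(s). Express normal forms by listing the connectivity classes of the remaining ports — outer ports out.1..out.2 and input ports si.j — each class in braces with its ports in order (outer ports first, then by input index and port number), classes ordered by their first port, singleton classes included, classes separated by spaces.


not equal; the first gives {out.1} {out.2} {s1.1, s3.1} {s1.2} {s2.1} {s2.2} {s3.2} and the second {out.1, s2.1} {out.2, s1.1} {s1.2, s3.1} {s2.2} {s3.2}

In normal form, the first expression is {out.1} {out.2} {s1.1, s3.1} {s1.2} {s2.1} {s2.2} {s3.2}
In normal form, the second expression is {out.1, s2.1} {out.2, s1.1} {s1.2, s3.1} {s2.2} {s3.2}
The normal forms differ: not equal.


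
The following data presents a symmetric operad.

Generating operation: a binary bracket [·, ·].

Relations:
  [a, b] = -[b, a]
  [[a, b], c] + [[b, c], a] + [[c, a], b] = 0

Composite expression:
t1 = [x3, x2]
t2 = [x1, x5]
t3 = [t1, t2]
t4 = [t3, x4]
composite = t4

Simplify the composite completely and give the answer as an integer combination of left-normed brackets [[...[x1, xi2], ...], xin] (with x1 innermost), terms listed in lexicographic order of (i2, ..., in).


Antisymmetry and Jacobi reduce to x1-anchored left-normed brackets.
Composite bracket: [[[x3, x2], [x1, x5]], x4]
The bracket unfolds into 16 signed words via [a, b] = ab - ba (2^4 = 16).
Collect the words opening with x1:
  the word x1x5x2x3x4 carries sign +1 and contributes +[[[[x1, x5], x2], x3], x4]
  the word x1x5x3x2x4 carries sign -1 and contributes -[[[[x1, x5], x3], x2], x4]

[[[[x1, x5], x2], x3], x4] - [[[[x1, x5], x3], x2], x4]


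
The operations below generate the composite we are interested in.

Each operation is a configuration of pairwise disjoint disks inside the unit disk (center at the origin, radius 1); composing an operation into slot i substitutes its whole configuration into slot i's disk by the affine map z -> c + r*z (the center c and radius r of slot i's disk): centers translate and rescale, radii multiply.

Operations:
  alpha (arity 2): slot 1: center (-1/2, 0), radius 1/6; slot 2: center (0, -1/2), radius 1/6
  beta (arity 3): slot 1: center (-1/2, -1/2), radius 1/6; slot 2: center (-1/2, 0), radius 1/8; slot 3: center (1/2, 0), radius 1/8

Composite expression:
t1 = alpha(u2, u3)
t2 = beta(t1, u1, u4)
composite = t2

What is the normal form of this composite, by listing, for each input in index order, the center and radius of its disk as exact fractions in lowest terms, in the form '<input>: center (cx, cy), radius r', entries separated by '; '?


Only the slot chain above each u matters under beta; compose those maps.
u2: after 2 affine steps, its disk has center (-7/12, -1/2), radius 1/36
u3: after 2 affine steps, its disk has center (-1/2, -7/12), radius 1/36
u1: after 1 affine step, its disk has center (-1/2, 0), radius 1/8
u4: after 1 affine step, its disk has center (1/2, 0), radius 1/8

u1: center (-1/2, 0), radius 1/8; u2: center (-7/12, -1/2), radius 1/36; u3: center (-1/2, -7/12), radius 1/36; u4: center (1/2, 0), radius 1/8


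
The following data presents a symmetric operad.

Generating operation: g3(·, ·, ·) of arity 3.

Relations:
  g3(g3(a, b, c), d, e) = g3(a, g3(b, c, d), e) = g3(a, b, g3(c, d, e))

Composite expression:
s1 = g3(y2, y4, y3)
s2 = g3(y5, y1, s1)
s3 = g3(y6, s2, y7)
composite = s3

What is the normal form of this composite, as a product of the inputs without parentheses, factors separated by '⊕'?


y6 ⊕ y5 ⊕ y1 ⊕ y2 ⊕ y4 ⊕ y3 ⊕ y7

All parenthesizations of g3 agree; list the y-inputs left to right.
g3(y2, y4, y3) unparenthesizes to y2 ⊕ y4 ⊕ y3
g3(y5, y1, g3(y2, y4, y3)) unparenthesizes to y5 ⊕ y1 ⊕ y2 ⊕ y4 ⊕ y3
g3(y6, g3(y5, y1, g3(y2, y4, y3)), y7) unparenthesizes to y6 ⊕ y5 ⊕ y1 ⊕ y2 ⊕ y4 ⊕ y3 ⊕ y7


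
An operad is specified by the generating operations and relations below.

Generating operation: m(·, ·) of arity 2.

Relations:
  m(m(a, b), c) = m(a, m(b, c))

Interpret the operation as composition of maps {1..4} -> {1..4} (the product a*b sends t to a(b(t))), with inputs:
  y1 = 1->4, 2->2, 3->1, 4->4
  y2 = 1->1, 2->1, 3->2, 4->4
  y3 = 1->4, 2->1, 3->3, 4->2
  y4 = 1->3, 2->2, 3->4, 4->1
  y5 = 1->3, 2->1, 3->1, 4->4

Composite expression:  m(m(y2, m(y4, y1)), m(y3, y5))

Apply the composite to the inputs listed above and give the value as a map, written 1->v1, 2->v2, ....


1->2, 2->1, 3->1, 4->1

m(y4, y1) = 1->1, 2->2, 3->3, 4->1
m(y2, m(y4, y1)) = 1->1, 2->1, 3->2, 4->1
m(y3, y5) = 1->3, 2->4, 3->4, 4->2
m(m(y2, m(y4, y1)), m(y3, y5)) = 1->2, 2->1, 3->1, 4->1


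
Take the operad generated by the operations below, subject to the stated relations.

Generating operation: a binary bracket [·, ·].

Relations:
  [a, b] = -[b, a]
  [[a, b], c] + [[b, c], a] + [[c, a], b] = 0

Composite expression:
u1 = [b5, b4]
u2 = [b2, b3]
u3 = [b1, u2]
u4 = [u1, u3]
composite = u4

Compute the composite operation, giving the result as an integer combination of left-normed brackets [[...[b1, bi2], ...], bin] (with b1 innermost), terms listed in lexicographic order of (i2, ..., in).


[[[[b1, b2], b3], b4], b5] - [[[[b1, b2], b3], b5], b4] - [[[[b1, b3], b2], b4], b5] + [[[[b1, b3], b2], b5], b4]

Left-normed coefficients sit on the b1-initial expansion words.
Composite bracket: [[b5, b4], [b1, [b2, b3]]]
Under [a, b] = ab - ba we get 16 signed associative words (2^4 = 16).
The b1-initial words carry the normal form:
  sign of b1b2b3b4b5 is +1, so it contributes +[[[[b1, b2], b3], b4], b5]
  sign of b1b2b3b5b4 is -1, so it contributes -[[[[b1, b2], b3], b5], b4]
  sign of b1b3b2b4b5 is -1, so it contributes -[[[[b1, b3], b2], b4], b5]
  sign of b1b3b2b5b4 is +1, so it contributes +[[[[b1, b3], b2], b5], b4]


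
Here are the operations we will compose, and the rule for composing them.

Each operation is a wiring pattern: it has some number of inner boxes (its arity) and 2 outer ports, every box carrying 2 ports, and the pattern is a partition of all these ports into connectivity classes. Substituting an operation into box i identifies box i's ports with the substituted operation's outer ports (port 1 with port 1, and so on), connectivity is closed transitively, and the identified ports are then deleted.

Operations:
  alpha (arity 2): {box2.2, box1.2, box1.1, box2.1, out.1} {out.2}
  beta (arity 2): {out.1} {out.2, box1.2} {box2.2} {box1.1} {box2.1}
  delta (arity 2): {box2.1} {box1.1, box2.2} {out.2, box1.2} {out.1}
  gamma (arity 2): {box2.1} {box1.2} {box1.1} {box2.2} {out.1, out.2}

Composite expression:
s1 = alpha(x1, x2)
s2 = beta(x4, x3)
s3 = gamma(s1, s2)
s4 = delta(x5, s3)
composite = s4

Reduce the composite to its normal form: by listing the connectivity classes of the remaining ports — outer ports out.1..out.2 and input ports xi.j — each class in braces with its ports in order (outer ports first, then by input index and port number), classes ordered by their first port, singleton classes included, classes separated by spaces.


Two ports join when wires chain via delta-identified ports.
through alpha, on inputs (x1, x2): {out.1, x1.1, x1.2, x2.1, x2.2} {out.2} (out.j = stage outer ports)
through beta, on inputs (x4, x3): {out.1} {out.2, x4.2} {x3.1} {x3.2} {x4.1} (out.j = stage outer ports)
through gamma, on inputs (x1, x2, x4, x3): {out.1, out.2} {x1.1, x1.2, x2.1, x2.2} {x3.1} {x3.2} {x4.1} {x4.2} (out.j = stage outer ports)
through delta, on inputs (x5, x1, x2, x4, x3): {out.1} {out.2, x5.2} {x1.1, x1.2, x2.1, x2.2} {x3.1} {x3.2} {x4.1} {x4.2} {x5.1} (out.j = stage outer ports)

{out.1} {out.2, x5.2} {x1.1, x1.2, x2.1, x2.2} {x3.1} {x3.2} {x4.1} {x4.2} {x5.1}


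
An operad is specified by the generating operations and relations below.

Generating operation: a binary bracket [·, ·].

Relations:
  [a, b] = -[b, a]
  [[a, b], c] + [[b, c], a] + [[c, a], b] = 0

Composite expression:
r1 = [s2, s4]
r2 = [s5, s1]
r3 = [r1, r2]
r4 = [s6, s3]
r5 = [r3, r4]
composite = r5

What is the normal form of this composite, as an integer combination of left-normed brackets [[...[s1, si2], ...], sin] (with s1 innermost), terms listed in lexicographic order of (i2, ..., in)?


-[[[[[s1, s5], s2], s4], s3], s6] + [[[[[s1, s5], s2], s4], s6], s3] + [[[[[s1, s5], s4], s2], s3], s6] - [[[[[s1, s5], s4], s2], s6], s3]

In the tensor algebra, words opening s1 carry the s1-anchored form.
Composite bracket: [[[s2, s4], [s5, s1]], [s6, s3]]
Applying ab - ba throughout gives 32 signed words (2^5 = 32).
Keep just the words that open with s1:
  from s1s5s2s4s3s6, sign -1: term -[[[[[s1, s5], s2], s4], s3], s6]
  from s1s5s2s4s6s3, sign +1: term +[[[[[s1, s5], s2], s4], s6], s3]
  from s1s5s4s2s3s6, sign +1: term +[[[[[s1, s5], s4], s2], s3], s6]
  from s1s5s4s2s6s3, sign -1: term -[[[[[s1, s5], s4], s2], s6], s3]


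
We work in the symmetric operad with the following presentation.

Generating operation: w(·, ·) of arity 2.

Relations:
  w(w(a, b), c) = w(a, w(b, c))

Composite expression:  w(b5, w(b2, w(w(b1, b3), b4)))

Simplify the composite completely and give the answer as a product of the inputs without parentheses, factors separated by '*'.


b5 * b2 * b1 * b3 * b4


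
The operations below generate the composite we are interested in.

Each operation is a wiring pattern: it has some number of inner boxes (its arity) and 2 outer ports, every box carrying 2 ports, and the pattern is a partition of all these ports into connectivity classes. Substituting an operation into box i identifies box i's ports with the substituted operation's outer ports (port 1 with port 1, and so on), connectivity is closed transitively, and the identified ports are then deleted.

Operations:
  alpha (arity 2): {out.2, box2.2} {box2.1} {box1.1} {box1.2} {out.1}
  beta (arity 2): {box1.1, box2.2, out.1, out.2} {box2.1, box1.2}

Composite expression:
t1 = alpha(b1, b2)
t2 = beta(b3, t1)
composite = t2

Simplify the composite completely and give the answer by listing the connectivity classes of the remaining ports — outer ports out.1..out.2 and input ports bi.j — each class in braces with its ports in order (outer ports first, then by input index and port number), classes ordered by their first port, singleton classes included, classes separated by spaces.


{out.1, out.2, b2.2, b3.1} {b1.1} {b1.2} {b2.1} {b3.2}

Treat the ports identified at beta as solder joints: merge, then drop.
after alpha, the pattern on (b1, b2) reads {out.1} {out.2, b2.2} {b1.1} {b1.2} {b2.1} (out.j = its outer ports)
after beta, the pattern on (b3, b1, b2) reads {out.1, out.2, b2.2, b3.1} {b1.1} {b1.2} {b2.1} {b3.2} (out.j = its outer ports)


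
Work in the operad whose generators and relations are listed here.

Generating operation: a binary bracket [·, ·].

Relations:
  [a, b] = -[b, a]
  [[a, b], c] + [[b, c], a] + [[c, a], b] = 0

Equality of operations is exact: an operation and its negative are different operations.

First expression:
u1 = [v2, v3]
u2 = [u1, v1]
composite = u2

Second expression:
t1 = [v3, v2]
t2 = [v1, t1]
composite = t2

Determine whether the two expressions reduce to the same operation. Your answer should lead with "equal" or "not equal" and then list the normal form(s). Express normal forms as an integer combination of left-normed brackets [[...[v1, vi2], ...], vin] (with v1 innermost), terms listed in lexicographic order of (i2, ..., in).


equal: each reduces to -[[v1, v2], v3] + [[v1, v3], v2]


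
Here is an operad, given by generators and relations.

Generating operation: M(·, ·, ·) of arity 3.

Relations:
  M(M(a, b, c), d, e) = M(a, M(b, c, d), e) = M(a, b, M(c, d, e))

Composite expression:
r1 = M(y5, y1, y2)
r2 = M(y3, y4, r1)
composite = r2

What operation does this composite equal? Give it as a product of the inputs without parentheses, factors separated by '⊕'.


y3 ⊕ y4 ⊕ y5 ⊕ y1 ⊕ y2

Associativity of M dissolves the nesting; only the y-input order survives.
M(y5, y1, y2) linearizes to y5 ⊕ y1 ⊕ y2
M(y3, y4, M(y5, y1, y2)) linearizes to y3 ⊕ y4 ⊕ y5 ⊕ y1 ⊕ y2


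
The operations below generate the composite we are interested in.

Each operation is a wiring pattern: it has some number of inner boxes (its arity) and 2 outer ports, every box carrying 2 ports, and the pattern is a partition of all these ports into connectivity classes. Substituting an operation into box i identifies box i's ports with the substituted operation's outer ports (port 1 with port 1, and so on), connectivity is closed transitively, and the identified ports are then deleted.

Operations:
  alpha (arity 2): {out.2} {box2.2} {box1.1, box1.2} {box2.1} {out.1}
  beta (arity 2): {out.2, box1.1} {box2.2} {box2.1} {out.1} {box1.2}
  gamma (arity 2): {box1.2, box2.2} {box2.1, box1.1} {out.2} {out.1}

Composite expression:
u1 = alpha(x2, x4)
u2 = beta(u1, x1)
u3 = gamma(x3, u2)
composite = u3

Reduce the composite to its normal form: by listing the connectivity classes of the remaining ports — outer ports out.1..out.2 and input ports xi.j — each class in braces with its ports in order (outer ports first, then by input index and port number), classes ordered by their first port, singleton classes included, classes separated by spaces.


After gluing at gamma, chains via deleted ports link the x-ports.
after alpha, the pattern on (x2, x4) reads {out.1} {out.2} {x2.1, x2.2} {x4.1} {x4.2} (out.j = its outer ports)
after beta, the pattern on (x2, x4, x1) reads {out.1} {out.2} {x1.1} {x1.2} {x2.1, x2.2} {x4.1} {x4.2} (out.j = its outer ports)
after gamma, the pattern on (x3, x2, x4, x1) reads {out.1} {out.2} {x1.1} {x1.2} {x2.1, x2.2} {x3.1} {x3.2} {x4.1} {x4.2} (out.j = its outer ports)

{out.1} {out.2} {x1.1} {x1.2} {x2.1, x2.2} {x3.1} {x3.2} {x4.1} {x4.2}


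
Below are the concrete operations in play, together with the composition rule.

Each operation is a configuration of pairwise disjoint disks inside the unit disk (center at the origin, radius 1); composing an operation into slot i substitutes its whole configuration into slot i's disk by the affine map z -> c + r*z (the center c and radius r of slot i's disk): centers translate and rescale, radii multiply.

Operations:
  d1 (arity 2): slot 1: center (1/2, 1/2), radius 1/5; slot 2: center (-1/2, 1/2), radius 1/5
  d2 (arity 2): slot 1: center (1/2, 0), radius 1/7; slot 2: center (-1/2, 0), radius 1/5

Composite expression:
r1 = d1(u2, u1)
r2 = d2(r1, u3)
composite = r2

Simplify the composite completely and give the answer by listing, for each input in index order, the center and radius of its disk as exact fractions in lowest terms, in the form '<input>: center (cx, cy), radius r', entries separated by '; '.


u1: center (3/7, 1/14), radius 1/35; u2: center (4/7, 1/14), radius 1/35; u3: center (-1/2, 0), radius 1/5

Nesting under d2 composes maps z -> c + r*z down each u-path.
input u2: composing its 2 substitution steps yields center (4/7, 1/14), radius 1/35
input u1: composing its 2 substitution steps yields center (3/7, 1/14), radius 1/35
input u3: composing its 1 substitution step yields center (-1/2, 0), radius 1/5


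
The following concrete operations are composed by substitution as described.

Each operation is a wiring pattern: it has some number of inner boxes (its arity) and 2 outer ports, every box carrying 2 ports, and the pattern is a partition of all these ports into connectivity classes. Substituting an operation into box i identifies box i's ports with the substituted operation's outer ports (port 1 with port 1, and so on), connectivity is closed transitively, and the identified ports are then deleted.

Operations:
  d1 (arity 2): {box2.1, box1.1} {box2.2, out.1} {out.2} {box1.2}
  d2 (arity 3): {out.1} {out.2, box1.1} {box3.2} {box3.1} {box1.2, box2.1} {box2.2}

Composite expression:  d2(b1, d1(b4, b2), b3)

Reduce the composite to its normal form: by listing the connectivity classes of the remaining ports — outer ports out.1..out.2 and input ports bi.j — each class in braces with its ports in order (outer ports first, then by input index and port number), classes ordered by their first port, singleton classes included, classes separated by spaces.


{out.1} {out.2, b1.1} {b1.2, b2.2} {b2.1, b4.1} {b3.1} {b3.2} {b4.2}

Reachability decides: close wires over d2-identified ports.
composing d1 on (b4, b2), with out.j its own outer ports: {out.1, b2.2} {out.2} {b2.1, b4.1} {b4.2}
composing d2 on (b1, b4, b2, b3), with out.j its own outer ports: {out.1} {out.2, b1.1} {b1.2, b2.2} {b2.1, b4.1} {b3.1} {b3.2} {b4.2}


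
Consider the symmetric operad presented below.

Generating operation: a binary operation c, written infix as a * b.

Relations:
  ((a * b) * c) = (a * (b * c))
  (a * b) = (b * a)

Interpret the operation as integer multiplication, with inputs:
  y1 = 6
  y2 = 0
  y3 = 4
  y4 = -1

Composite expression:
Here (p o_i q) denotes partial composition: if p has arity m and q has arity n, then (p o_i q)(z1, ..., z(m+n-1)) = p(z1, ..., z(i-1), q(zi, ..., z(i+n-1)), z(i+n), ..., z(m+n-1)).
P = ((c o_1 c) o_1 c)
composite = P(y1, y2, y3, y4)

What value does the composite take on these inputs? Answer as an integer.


0

(y1 * y2) = 0
((y1 * y2) * y3) = 0
(((y1 * y2) * y3) * y4) = 0


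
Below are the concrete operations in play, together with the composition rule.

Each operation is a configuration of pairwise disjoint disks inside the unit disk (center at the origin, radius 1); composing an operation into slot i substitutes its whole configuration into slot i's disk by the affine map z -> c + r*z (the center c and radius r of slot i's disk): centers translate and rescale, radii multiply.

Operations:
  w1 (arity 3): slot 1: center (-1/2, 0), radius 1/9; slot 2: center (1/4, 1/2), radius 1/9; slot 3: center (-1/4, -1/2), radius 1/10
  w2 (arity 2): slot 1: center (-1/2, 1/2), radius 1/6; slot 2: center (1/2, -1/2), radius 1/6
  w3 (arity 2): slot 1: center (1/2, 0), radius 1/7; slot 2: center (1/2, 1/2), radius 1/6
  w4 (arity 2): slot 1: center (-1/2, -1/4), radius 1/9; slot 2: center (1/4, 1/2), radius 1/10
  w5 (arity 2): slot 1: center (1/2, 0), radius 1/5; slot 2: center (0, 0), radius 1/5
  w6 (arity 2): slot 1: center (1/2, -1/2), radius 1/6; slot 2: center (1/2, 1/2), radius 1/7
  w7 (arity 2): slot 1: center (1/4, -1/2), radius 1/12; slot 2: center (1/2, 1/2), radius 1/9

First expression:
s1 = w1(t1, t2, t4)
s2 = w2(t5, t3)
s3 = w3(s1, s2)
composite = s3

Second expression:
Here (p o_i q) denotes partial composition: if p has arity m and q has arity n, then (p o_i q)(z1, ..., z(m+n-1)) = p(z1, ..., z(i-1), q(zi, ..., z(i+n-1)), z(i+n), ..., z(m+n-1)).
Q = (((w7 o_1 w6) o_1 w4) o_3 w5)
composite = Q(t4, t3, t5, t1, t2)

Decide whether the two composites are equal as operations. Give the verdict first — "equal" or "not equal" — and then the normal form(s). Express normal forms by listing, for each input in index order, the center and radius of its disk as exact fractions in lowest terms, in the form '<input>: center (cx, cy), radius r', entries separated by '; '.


not equal — first t1: center (3/7, 0), radius 1/63; t2: center (15/28, 1/14), radius 1/63; t3: center (7/12, 5/12), radius 1/36; t4: center (13/28, -1/14), radius 1/70; t5: center (5/12, 7/12), radius 1/36, second t1: center (7/24, -11/24), radius 1/420; t2: center (1/2, 1/2), radius 1/9; t3: center (85/288, -77/144), radius 1/720; t4: center (41/144, -157/288), radius 1/648; t5: center (25/84, -11/24), radius 1/420
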